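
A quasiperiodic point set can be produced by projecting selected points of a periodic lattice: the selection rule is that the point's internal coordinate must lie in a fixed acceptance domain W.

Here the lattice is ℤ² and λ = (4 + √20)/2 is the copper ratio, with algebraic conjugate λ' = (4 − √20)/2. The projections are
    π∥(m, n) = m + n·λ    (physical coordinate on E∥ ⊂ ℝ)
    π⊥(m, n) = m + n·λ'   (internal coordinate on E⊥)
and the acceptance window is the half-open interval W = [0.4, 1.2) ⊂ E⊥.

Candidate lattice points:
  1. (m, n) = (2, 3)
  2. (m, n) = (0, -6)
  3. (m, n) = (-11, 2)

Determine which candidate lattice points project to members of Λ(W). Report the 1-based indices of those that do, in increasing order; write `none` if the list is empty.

none

Numerically λ ≈ 4.23607 and λ' = −1/λ ≈ -0.23607.
[1] lift (2,3): star map gives 1.29180; window check 0.4 ≤ 1.29180 < 1.2 is false → out
[2] lift (0,-6): star map gives 1.41641; window check 0.4 ≤ 1.41641 < 1.2 is false → out
[3] lift (-11,2): star map gives -11.47214; window check 0.4 ≤ -11.47214 < 1.2 is false → out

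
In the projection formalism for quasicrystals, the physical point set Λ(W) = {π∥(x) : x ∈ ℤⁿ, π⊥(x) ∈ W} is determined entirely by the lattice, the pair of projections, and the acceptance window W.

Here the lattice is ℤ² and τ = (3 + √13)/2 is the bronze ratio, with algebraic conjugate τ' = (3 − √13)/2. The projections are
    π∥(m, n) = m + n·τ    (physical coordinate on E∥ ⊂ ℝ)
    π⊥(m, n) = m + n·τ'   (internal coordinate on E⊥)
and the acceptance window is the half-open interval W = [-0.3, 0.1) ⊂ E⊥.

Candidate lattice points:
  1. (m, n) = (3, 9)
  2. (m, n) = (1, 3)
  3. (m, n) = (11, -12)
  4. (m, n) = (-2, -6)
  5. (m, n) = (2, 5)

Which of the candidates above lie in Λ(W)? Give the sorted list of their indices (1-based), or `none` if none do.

2, 4

Numerically τ ≈ 3.30278 and τ' = −1/τ ≈ -0.30278.
[1] lift (3,9): star map gives 0.27502; window check -0.3 ≤ 0.27502 < 0.1 is false → out
[2] lift (1,3): star map gives 0.09167; window check -0.3 ≤ 0.09167 < 0.1 is true → IN Λ
[3] lift (11,-12): star map gives 14.63331; window check -0.3 ≤ 14.63331 < 0.1 is false → out
[4] lift (-2,-6): star map gives -0.18335; window check -0.3 ≤ -0.18335 < 0.1 is true → IN Λ
[5] lift (2,5): star map gives 0.48612; window check -0.3 ≤ 0.48612 < 0.1 is false → out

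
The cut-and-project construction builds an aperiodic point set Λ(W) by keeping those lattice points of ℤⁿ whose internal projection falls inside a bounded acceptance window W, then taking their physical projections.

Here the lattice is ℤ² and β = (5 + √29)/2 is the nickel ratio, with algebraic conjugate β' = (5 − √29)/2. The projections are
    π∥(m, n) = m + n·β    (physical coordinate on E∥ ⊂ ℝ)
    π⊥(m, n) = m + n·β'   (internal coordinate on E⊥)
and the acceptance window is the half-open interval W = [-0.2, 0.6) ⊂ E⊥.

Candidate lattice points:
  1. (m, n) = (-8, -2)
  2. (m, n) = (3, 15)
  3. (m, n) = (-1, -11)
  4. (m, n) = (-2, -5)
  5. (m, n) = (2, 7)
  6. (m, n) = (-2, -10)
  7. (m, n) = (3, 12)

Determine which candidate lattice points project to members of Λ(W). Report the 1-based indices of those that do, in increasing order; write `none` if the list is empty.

Compute β' = (5−√29)/2 = -0.192582, so π⊥(m,n) = m -0.192582·n.
[1] lift (-8,-2): star map gives -7.614835; window check -0.2 ≤ -7.614835 < 0.6 is false → out
[2] lift (3,15): star map gives 0.111264; window check -0.2 ≤ 0.111264 < 0.6 is true → IN Λ
[3] lift (-1,-11): star map gives 1.118406; window check -0.2 ≤ 1.118406 < 0.6 is false → out
[4] lift (-2,-5): star map gives -1.037088; window check -0.2 ≤ -1.037088 < 0.6 is false → out
[5] lift (2,7): star map gives 0.651923; window check -0.2 ≤ 0.651923 < 0.6 is false → out
[6] lift (-2,-10): star map gives -0.074176; window check -0.2 ≤ -0.074176 < 0.6 is true → IN Λ
[7] lift (3,12): star map gives 0.689011; window check -0.2 ≤ 0.689011 < 0.6 is false → out

2, 6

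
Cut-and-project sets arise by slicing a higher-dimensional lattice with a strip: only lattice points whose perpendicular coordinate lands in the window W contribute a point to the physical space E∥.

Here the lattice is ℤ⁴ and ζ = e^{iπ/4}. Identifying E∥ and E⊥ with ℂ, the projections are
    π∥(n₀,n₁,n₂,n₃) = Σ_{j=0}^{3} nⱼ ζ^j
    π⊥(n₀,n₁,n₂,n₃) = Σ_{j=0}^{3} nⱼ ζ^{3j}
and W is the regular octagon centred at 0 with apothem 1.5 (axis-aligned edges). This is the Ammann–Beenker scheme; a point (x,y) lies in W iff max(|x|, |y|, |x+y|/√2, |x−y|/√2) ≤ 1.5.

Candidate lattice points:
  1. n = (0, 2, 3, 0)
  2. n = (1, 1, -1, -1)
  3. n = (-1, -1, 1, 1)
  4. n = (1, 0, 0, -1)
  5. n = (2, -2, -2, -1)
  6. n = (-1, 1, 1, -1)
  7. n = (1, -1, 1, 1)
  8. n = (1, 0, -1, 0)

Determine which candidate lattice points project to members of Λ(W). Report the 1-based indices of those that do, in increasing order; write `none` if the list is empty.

2, 3, 4, 8

With ζ = e^{iπ/4} the internal vectors are ζ^0,ζ^3,ζ^6,ζ^9.
#1 (0, 2, 3, 0): internal (-1.414214, -1.585786); octagon support 2.121320 vs apothem 1.5 → ∉ W
#2 (1, 1, -1, -1): internal (-0.414214, 1.000000); octagon support 1.000000 vs apothem 1.5 → ∈ W
#3 (-1, -1, 1, 1): internal (0.414214, -1.000000); octagon support 1.000000 vs apothem 1.5 → ∈ W
#4 (1, 0, 0, -1): internal (0.292893, -0.707107); octagon support 0.707107 vs apothem 1.5 → ∈ W
#5 (2, -2, -2, -1): internal (2.707107, -0.121320); octagon support 2.707107 vs apothem 1.5 → ∉ W
#6 (-1, 1, 1, -1): internal (-2.414214, -1.000000); octagon support 2.414214 vs apothem 1.5 → ∉ W
#7 (1, -1, 1, 1): internal (2.414214, -1.000000); octagon support 2.414214 vs apothem 1.5 → ∉ W
#8 (1, 0, -1, 0): internal (1.000000, 1.000000); octagon support 1.414214 vs apothem 1.5 → ∈ W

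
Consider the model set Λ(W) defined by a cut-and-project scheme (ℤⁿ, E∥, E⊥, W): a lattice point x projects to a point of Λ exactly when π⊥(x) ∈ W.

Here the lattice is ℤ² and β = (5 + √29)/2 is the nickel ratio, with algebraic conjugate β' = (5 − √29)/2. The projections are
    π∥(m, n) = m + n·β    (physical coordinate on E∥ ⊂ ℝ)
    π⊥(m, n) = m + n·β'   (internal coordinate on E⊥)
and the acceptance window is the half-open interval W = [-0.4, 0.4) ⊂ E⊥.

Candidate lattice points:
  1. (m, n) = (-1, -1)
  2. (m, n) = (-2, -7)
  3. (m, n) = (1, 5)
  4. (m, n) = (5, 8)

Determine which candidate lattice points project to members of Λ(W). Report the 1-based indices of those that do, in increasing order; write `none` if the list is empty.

3

Numerically β ≈ 5.192582 and β' = −1/β ≈ -0.192582.
#1 (-1,-1): internal coord -1 + (-1)·β' = -0.807418; -0.807418 ∉ [-0.4, 0.4) → out
#2 (-2,-7): internal coord -2 + (-7)·β' = -0.651923; -0.651923 ∉ [-0.4, 0.4) → out
#3 (1,5): internal coord 1 + (5)·β' = +0.037088; +0.037088 ∈ [-0.4, 0.4) → IN Λ
#4 (5,8): internal coord 5 + (8)·β' = +3.459341; +3.459341 ∉ [-0.4, 0.4) → out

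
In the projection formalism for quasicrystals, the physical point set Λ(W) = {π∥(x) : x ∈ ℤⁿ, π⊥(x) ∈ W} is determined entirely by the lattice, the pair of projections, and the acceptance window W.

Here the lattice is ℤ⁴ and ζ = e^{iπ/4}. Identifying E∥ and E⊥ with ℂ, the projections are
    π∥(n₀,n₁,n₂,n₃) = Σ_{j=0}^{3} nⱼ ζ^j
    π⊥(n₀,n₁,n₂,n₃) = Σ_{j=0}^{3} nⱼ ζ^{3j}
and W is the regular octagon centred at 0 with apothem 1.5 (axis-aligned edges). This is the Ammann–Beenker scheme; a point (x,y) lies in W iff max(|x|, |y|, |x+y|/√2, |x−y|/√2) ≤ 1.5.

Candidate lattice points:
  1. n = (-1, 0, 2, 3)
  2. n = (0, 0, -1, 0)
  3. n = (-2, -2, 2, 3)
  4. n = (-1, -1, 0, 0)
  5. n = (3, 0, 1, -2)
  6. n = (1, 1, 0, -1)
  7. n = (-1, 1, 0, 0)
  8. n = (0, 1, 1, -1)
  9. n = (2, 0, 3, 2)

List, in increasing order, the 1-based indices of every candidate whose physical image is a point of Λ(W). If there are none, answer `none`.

With ζ = e^{iπ/4} the internal vectors are ζ^0,ζ^3,ζ^6,ζ^9.
#1 (-1, 0, 2, 3): internal (1.12132, 0.12132); octagon support 1.12132 vs apothem 1.5 → ∈ W
#2 (0, 0, -1, 0): internal (0.00000, 1.00000); octagon support 1.00000 vs apothem 1.5 → ∈ W
#3 (-2, -2, 2, 3): internal (1.53553, -1.29289); octagon support 2.00000 vs apothem 1.5 → ∉ W
#4 (-1, -1, 0, 0): internal (-0.29289, -0.70711); octagon support 0.70711 vs apothem 1.5 → ∈ W
#5 (3, 0, 1, -2): internal (1.58579, -2.41421); octagon support 2.82843 vs apothem 1.5 → ∉ W
#6 (1, 1, 0, -1): internal (-0.41421, 0.00000); octagon support 0.41421 vs apothem 1.5 → ∈ W
#7 (-1, 1, 0, 0): internal (-1.70711, 0.70711); octagon support 1.70711 vs apothem 1.5 → ∉ W
#8 (0, 1, 1, -1): internal (-1.41421, -1.00000); octagon support 1.70711 vs apothem 1.5 → ∉ W
#9 (2, 0, 3, 2): internal (3.41421, -1.58579); octagon support 3.53553 vs apothem 1.5 → ∉ W

1, 2, 4, 6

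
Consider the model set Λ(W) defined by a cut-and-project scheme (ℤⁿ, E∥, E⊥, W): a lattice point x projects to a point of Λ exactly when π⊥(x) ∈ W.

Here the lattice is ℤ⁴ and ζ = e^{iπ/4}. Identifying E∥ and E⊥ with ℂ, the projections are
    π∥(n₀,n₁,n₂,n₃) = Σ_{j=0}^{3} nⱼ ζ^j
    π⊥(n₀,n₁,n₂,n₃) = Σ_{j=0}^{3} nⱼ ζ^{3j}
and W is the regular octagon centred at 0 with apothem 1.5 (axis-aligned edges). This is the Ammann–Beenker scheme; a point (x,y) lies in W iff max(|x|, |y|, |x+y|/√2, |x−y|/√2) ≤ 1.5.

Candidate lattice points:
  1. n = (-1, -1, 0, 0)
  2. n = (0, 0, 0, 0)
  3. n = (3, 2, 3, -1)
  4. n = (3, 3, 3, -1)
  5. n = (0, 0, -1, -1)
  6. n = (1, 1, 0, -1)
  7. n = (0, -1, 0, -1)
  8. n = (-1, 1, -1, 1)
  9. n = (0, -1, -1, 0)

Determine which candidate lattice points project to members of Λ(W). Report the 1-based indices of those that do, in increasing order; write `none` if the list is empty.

1, 2, 5, 6, 7, 9

π⊥(n) = n₀ + n₁ζ³ + n₂ζ⁶ + n₃ζ⁹ where ζ = e^{iπ/4}.
#1 (-1, -1, 0, 0): internal (-0.2929, -0.7071); octagon support 0.7071 vs apothem 1.5 → ∈ W
#2 (0, 0, 0, 0): internal (0.0000, 0.0000); octagon support 0.0000 vs apothem 1.5 → ∈ W
#3 (3, 2, 3, -1): internal (0.8787, -2.2929); octagon support 2.2929 vs apothem 1.5 → ∉ W
#4 (3, 3, 3, -1): internal (0.1716, -1.5858); octagon support 1.5858 vs apothem 1.5 → ∉ W
#5 (0, 0, -1, -1): internal (-0.7071, 0.2929); octagon support 0.7071 vs apothem 1.5 → ∈ W
#6 (1, 1, 0, -1): internal (-0.4142, 0.0000); octagon support 0.4142 vs apothem 1.5 → ∈ W
#7 (0, -1, 0, -1): internal (0.0000, -1.4142); octagon support 1.4142 vs apothem 1.5 → ∈ W
#8 (-1, 1, -1, 1): internal (-1.0000, 2.4142); octagon support 2.4142 vs apothem 1.5 → ∉ W
#9 (0, -1, -1, 0): internal (0.7071, 0.2929); octagon support 0.7071 vs apothem 1.5 → ∈ W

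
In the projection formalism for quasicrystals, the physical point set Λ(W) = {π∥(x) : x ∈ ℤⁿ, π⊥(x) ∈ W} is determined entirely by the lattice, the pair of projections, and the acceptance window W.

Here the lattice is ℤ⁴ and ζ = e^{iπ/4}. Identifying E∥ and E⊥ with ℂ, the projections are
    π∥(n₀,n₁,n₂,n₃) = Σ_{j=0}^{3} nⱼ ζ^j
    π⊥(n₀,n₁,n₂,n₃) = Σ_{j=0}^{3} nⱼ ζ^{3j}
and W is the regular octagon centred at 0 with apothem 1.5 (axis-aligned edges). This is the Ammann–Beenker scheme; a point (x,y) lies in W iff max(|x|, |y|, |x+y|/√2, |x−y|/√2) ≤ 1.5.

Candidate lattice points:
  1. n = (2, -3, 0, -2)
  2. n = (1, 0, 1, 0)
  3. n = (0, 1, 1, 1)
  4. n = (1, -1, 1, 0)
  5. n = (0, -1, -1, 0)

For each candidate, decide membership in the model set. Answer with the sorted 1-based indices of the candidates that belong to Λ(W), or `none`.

Internal map: ζ^{3j} for j=0..3 gives (1,0), (−√2/2,√2/2), (0,−1), (√2/2,√2/2).
candidate 1: n = (2, -3, 0, -2) → π⊥ ≈ (+2.707107, -3.535534); max(|x|,|y|,|x±y|/√2) = 4.414214 > 1.5 ⇒ ∉ W
candidate 2: n = (1, 0, 1, 0) → π⊥ ≈ (+1.000000, -1.000000); max(|x|,|y|,|x±y|/√2) = 1.414214 ≤ 1.5 ⇒ ∈ W
candidate 3: n = (0, 1, 1, 1) → π⊥ ≈ (+0.000000, +0.414214); max(|x|,|y|,|x±y|/√2) = 0.414214 ≤ 1.5 ⇒ ∈ W
candidate 4: n = (1, -1, 1, 0) → π⊥ ≈ (+1.707107, -1.707107); max(|x|,|y|,|x±y|/√2) = 2.414214 > 1.5 ⇒ ∉ W
candidate 5: n = (0, -1, -1, 0) → π⊥ ≈ (+0.707107, +0.292893); max(|x|,|y|,|x±y|/√2) = 0.707107 ≤ 1.5 ⇒ ∈ W

2, 3, 5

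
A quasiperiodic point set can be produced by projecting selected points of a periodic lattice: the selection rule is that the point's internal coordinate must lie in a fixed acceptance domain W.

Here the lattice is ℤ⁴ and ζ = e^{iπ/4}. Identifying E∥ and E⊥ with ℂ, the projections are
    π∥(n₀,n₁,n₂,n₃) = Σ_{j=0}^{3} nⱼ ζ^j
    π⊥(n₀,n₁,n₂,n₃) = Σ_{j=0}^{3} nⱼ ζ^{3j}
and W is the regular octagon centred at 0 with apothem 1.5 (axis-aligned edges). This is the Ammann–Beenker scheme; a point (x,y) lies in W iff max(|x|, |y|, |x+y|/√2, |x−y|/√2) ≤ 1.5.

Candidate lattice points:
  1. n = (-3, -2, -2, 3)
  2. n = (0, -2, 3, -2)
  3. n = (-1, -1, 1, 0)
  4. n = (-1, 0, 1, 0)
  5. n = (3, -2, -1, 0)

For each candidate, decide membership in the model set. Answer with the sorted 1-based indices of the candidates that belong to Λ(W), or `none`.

With ζ = e^{iπ/4} the internal vectors are ζ^0,ζ^3,ζ^6,ζ^9.
#1 (-3, -2, -2, 3): internal (0.535534, 2.707107); octagon support 2.707107 vs apothem 1.5 → ∉ W
#2 (0, -2, 3, -2): internal (0.000000, -5.828427); octagon support 5.828427 vs apothem 1.5 → ∉ W
#3 (-1, -1, 1, 0): internal (-0.292893, -1.707107); octagon support 1.707107 vs apothem 1.5 → ∉ W
#4 (-1, 0, 1, 0): internal (-1.000000, -1.000000); octagon support 1.414214 vs apothem 1.5 → ∈ W
#5 (3, -2, -1, 0): internal (4.414214, -0.414214); octagon support 4.414214 vs apothem 1.5 → ∉ W

4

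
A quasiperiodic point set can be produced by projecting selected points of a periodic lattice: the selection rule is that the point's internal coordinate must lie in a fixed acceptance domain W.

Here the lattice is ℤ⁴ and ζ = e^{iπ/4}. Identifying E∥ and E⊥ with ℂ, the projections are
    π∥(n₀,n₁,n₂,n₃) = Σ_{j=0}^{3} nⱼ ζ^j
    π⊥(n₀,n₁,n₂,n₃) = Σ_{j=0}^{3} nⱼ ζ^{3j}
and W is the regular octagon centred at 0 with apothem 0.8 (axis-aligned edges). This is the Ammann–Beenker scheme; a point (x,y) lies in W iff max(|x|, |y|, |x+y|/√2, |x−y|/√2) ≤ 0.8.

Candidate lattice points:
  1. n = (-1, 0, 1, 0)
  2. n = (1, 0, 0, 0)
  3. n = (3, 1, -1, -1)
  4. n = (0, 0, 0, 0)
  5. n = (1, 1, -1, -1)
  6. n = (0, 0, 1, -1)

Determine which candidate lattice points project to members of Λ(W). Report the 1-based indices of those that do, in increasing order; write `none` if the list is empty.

4

With ζ = e^{iπ/4} the internal vectors are ζ^0,ζ^3,ζ^6,ζ^9.
candidate 1: n = (-1, 0, 1, 0) → π⊥ ≈ (-1.00000, -1.00000); max(|x|,|y|,|x±y|/√2) = 1.41421 > 0.8 ⇒ ∉ W
candidate 2: n = (1, 0, 0, 0) → π⊥ ≈ (+1.00000, +0.00000); max(|x|,|y|,|x±y|/√2) = 1.00000 > 0.8 ⇒ ∉ W
candidate 3: n = (3, 1, -1, -1) → π⊥ ≈ (+1.58579, +1.00000); max(|x|,|y|,|x±y|/√2) = 1.82843 > 0.8 ⇒ ∉ W
candidate 4: n = (0, 0, 0, 0) → π⊥ ≈ (+0.00000, +0.00000); max(|x|,|y|,|x±y|/√2) = 0.00000 ≤ 0.8 ⇒ ∈ W
candidate 5: n = (1, 1, -1, -1) → π⊥ ≈ (-0.41421, +1.00000); max(|x|,|y|,|x±y|/√2) = 1.00000 > 0.8 ⇒ ∉ W
candidate 6: n = (0, 0, 1, -1) → π⊥ ≈ (-0.70711, -1.70711); max(|x|,|y|,|x±y|/√2) = 1.70711 > 0.8 ⇒ ∉ W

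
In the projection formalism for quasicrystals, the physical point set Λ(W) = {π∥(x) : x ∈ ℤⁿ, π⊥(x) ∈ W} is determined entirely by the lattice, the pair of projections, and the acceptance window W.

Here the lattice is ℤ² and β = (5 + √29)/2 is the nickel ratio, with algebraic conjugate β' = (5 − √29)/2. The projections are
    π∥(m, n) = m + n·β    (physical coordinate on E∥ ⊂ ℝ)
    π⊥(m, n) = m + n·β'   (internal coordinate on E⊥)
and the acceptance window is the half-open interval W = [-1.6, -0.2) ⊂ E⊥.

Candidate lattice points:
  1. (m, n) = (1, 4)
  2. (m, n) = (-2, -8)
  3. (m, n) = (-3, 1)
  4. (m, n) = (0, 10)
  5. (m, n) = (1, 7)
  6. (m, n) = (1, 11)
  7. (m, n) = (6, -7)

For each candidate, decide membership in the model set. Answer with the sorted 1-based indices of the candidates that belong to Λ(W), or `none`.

2, 5, 6

β' = (5−√29)/2 ≈ -0.19258.
#1 (1,4): internal coord 1 + (4)·β' = +0.22967; +0.22967 ∉ [-1.6, -0.2) → out
#2 (-2,-8): internal coord -2 + (-8)·β' = -0.45934; -0.45934 ∈ [-1.6, -0.2) → IN Λ
#3 (-3,1): internal coord -3 + (1)·β' = -3.19258; -3.19258 ∉ [-1.6, -0.2) → out
#4 (0,10): internal coord 0 + (10)·β' = -1.92582; -1.92582 ∉ [-1.6, -0.2) → out
#5 (1,7): internal coord 1 + (7)·β' = -0.34808; -0.34808 ∈ [-1.6, -0.2) → IN Λ
#6 (1,11): internal coord 1 + (11)·β' = -1.11841; -1.11841 ∈ [-1.6, -0.2) → IN Λ
#7 (6,-7): internal coord 6 + (-7)·β' = +7.34808; +7.34808 ∉ [-1.6, -0.2) → out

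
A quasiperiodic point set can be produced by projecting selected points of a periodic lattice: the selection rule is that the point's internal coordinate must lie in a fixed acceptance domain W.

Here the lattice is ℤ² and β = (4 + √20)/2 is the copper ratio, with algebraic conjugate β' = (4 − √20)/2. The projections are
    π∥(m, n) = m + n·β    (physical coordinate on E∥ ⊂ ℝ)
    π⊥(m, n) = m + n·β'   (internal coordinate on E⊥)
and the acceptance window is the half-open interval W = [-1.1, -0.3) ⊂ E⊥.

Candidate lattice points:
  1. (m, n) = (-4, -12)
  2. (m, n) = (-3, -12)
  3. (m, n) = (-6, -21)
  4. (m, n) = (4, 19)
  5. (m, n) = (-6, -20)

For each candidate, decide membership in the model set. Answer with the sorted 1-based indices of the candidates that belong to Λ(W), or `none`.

Numerically β ≈ 4.2361 and β' = −1/β ≈ -0.2361.
#1 (-4,-12): internal coord -4 + (-12)·β' = -1.1672; -1.1672 ∉ [-1.1, -0.3) → out
#2 (-3,-12): internal coord -3 + (-12)·β' = -0.1672; -0.1672 ∉ [-1.1, -0.3) → out
#3 (-6,-21): internal coord -6 + (-21)·β' = -1.0426; -1.0426 ∈ [-1.1, -0.3) → IN Λ
#4 (4,19): internal coord 4 + (19)·β' = -0.4853; -0.4853 ∈ [-1.1, -0.3) → IN Λ
#5 (-6,-20): internal coord -6 + (-20)·β' = -1.2786; -1.2786 ∉ [-1.1, -0.3) → out

3, 4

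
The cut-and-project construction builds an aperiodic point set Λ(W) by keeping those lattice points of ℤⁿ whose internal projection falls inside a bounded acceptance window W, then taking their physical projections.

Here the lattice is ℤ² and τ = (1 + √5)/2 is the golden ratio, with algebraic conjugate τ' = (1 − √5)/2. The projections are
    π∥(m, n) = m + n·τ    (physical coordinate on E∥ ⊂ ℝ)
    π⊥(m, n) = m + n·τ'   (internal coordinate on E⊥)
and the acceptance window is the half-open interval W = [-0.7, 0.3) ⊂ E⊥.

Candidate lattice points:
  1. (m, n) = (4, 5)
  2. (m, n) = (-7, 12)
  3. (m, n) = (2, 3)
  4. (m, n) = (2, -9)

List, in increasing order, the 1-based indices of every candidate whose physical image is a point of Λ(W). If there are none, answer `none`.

Compute τ' = (1−√5)/2 = -0.61803, so π⊥(m,n) = m -0.61803·n.
[1] lift (4,5): star map gives 0.90983; window check -0.7 ≤ 0.90983 < 0.3 is false → out
[2] lift (-7,12): star map gives -14.41641; window check -0.7 ≤ -14.41641 < 0.3 is false → out
[3] lift (2,3): star map gives 0.14590; window check -0.7 ≤ 0.14590 < 0.3 is true → IN Λ
[4] lift (2,-9): star map gives 7.56231; window check -0.7 ≤ 7.56231 < 0.3 is false → out

3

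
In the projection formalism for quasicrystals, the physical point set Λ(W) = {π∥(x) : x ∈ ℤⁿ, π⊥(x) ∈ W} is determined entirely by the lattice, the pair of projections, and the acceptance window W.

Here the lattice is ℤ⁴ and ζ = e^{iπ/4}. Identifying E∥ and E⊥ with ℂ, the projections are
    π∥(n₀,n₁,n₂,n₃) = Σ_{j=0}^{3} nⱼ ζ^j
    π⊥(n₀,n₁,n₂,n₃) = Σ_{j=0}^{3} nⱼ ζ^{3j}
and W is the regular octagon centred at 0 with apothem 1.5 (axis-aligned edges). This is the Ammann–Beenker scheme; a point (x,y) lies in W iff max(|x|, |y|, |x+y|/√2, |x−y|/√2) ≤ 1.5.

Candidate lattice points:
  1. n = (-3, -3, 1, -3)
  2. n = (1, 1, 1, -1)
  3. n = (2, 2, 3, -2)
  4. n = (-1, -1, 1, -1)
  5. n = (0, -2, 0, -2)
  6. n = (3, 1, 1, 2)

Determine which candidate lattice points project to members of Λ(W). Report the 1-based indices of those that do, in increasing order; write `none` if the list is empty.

2

With ζ = e^{iπ/4} the internal vectors are ζ^0,ζ^3,ζ^6,ζ^9.
#1 (-3, -3, 1, -3): internal (-3.000000, -5.242641); octagon support 5.828427 vs apothem 1.5 → ∉ W
#2 (1, 1, 1, -1): internal (-0.414214, -1.000000); octagon support 1.000000 vs apothem 1.5 → ∈ W
#3 (2, 2, 3, -2): internal (-0.828427, -3.000000); octagon support 3.000000 vs apothem 1.5 → ∉ W
#4 (-1, -1, 1, -1): internal (-1.000000, -2.414214); octagon support 2.414214 vs apothem 1.5 → ∉ W
#5 (0, -2, 0, -2): internal (0.000000, -2.828427); octagon support 2.828427 vs apothem 1.5 → ∉ W
#6 (3, 1, 1, 2): internal (3.707107, 1.121320); octagon support 3.707107 vs apothem 1.5 → ∉ W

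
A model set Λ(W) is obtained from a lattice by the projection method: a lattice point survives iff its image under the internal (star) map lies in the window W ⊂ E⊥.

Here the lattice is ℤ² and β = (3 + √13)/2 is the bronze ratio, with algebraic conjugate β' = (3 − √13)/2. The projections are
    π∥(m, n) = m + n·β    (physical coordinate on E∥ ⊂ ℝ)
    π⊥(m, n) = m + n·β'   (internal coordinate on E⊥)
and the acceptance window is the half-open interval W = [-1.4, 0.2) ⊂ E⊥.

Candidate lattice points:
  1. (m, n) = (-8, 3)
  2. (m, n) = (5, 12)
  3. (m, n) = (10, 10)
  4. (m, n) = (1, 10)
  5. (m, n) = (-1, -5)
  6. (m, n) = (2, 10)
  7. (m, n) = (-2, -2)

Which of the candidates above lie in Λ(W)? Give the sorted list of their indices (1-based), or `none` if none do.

Numerically β ≈ 3.302776 and β' = −1/β ≈ -0.302776.
[1] lift (-8,3): star map gives -8.908327; window check -1.4 ≤ -8.908327 < 0.2 is false → out
[2] lift (5,12): star map gives 1.366692; window check -1.4 ≤ 1.366692 < 0.2 is false → out
[3] lift (10,10): star map gives 6.972244; window check -1.4 ≤ 6.972244 < 0.2 is false → out
[4] lift (1,10): star map gives -2.027756; window check -1.4 ≤ -2.027756 < 0.2 is false → out
[5] lift (-1,-5): star map gives 0.513878; window check -1.4 ≤ 0.513878 < 0.2 is false → out
[6] lift (2,10): star map gives -1.027756; window check -1.4 ≤ -1.027756 < 0.2 is true → IN Λ
[7] lift (-2,-2): star map gives -1.394449; window check -1.4 ≤ -1.394449 < 0.2 is true → IN Λ

6, 7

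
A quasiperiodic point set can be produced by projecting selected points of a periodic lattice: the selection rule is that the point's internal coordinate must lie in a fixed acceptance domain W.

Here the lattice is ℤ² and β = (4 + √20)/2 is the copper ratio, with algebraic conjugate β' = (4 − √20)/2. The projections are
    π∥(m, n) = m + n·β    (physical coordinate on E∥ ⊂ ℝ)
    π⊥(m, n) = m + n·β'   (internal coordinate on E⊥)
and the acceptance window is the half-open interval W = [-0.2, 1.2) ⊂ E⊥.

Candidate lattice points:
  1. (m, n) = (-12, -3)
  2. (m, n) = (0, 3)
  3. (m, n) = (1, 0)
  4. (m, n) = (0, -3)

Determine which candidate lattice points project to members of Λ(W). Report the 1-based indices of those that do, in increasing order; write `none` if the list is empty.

3, 4

β' = (4−√20)/2 ≈ -0.23607.
[1] lift (-12,-3): star map gives -11.29180; window check -0.2 ≤ -11.29180 < 1.2 is false → out
[2] lift (0,3): star map gives -0.70820; window check -0.2 ≤ -0.70820 < 1.2 is false → out
[3] lift (1,0): star map gives 1.00000; window check -0.2 ≤ 1.00000 < 1.2 is true → IN Λ
[4] lift (0,-3): star map gives 0.70820; window check -0.2 ≤ 0.70820 < 1.2 is true → IN Λ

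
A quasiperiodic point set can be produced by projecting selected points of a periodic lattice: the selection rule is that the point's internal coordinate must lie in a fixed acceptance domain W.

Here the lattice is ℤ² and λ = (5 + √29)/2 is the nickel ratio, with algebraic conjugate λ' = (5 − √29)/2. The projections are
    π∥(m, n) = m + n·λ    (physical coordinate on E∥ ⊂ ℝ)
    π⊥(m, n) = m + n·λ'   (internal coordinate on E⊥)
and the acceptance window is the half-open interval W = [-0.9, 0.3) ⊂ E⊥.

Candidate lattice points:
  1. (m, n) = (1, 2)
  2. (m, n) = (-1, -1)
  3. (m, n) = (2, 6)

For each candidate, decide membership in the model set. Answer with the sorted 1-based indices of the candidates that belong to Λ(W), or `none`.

λ' = (5−√29)/2 ≈ -0.19258.
[1] lift (1,2): star map gives 0.61484; window check -0.9 ≤ 0.61484 < 0.3 is false → out
[2] lift (-1,-1): star map gives -0.80742; window check -0.9 ≤ -0.80742 < 0.3 is true → IN Λ
[3] lift (2,6): star map gives 0.84451; window check -0.9 ≤ 0.84451 < 0.3 is false → out

2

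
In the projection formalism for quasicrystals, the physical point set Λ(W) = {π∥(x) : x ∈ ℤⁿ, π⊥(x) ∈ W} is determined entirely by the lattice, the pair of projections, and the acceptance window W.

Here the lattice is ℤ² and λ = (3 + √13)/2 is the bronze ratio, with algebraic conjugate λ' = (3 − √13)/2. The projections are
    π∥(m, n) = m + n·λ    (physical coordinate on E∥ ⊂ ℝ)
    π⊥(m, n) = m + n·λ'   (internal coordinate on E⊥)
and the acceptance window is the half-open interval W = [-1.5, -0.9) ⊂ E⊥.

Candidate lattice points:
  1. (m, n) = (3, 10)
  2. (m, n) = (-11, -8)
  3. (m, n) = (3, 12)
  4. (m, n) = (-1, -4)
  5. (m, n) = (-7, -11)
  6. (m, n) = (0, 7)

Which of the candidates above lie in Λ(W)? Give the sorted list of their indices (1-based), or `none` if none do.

λ' = (3−√13)/2 ≈ -0.302776.
#1 (3,10): internal coord 3 + (10)·λ' = -0.027756; -0.027756 ∉ [-1.5, -0.9) → out
#2 (-11,-8): internal coord -11 + (-8)·λ' = -8.577795; -8.577795 ∉ [-1.5, -0.9) → out
#3 (3,12): internal coord 3 + (12)·λ' = -0.633308; -0.633308 ∉ [-1.5, -0.9) → out
#4 (-1,-4): internal coord -1 + (-4)·λ' = +0.211103; +0.211103 ∉ [-1.5, -0.9) → out
#5 (-7,-11): internal coord -7 + (-11)·λ' = -3.669468; -3.669468 ∉ [-1.5, -0.9) → out
#6 (0,7): internal coord 0 + (7)·λ' = -2.119429; -2.119429 ∉ [-1.5, -0.9) → out

none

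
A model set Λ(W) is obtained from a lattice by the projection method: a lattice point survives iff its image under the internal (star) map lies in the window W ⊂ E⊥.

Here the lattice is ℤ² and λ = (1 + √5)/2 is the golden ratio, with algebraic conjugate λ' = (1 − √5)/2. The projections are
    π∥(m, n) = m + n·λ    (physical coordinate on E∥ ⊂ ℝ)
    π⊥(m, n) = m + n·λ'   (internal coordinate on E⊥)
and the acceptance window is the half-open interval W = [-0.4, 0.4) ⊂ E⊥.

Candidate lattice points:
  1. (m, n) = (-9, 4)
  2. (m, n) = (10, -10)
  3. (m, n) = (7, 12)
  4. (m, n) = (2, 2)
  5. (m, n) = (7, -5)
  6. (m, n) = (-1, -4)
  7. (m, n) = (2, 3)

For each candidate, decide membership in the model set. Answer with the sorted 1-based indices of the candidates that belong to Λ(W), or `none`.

Numerically λ ≈ 1.618034 and λ' = −1/λ ≈ -0.618034.
candidate 1: (m,n)=(-9,4) → π∥ = -9+4·λ ≈ -2.527864, π⊥ = -9+4·λ' ≈ -11.472136 ∉ [-0.4, 0.4) ⇒ out
candidate 2: (m,n)=(10,-10) → π∥ = 10-10·λ ≈ -6.180340, π⊥ = 10-10·λ' ≈ 16.180340 ∉ [-0.4, 0.4) ⇒ out
candidate 3: (m,n)=(7,12) → π∥ = 7+12·λ ≈ 26.416408, π⊥ = 7+12·λ' ≈ -0.416408 ∉ [-0.4, 0.4) ⇒ out
candidate 4: (m,n)=(2,2) → π∥ = 2+2·λ ≈ 5.236068, π⊥ = 2+2·λ' ≈ 0.763932 ∉ [-0.4, 0.4) ⇒ out
candidate 5: (m,n)=(7,-5) → π∥ = 7-5·λ ≈ -1.090170, π⊥ = 7-5·λ' ≈ 10.090170 ∉ [-0.4, 0.4) ⇒ out
candidate 6: (m,n)=(-1,-4) → π∥ = -1-4·λ ≈ -7.472136, π⊥ = -1-4·λ' ≈ 1.472136 ∉ [-0.4, 0.4) ⇒ out
candidate 7: (m,n)=(2,3) → π∥ = 2+3·λ ≈ 6.854102, π⊥ = 2+3·λ' ≈ 0.145898 ∈ [-0.4, 0.4) ⇒ IN Λ

7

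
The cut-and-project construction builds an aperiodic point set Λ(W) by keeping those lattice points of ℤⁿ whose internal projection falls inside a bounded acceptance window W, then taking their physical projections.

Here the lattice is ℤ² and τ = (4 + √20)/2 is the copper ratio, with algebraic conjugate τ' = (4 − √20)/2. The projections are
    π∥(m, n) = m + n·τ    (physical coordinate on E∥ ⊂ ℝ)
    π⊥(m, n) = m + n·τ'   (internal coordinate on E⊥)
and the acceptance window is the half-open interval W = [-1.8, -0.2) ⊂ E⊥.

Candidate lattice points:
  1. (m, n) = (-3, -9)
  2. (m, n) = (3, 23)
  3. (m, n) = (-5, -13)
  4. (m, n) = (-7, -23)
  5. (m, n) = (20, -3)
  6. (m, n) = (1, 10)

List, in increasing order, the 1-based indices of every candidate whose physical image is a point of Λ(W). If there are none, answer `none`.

1, 4, 6

Compute τ' = (4−√20)/2 = -0.236068, so π⊥(m,n) = m -0.236068·n.
#1 (-3,-9): internal coord -3 + (-9)·τ' = -0.875388; -0.875388 ∈ [-1.8, -0.2) → IN Λ
#2 (3,23): internal coord 3 + (23)·τ' = -2.429563; -2.429563 ∉ [-1.8, -0.2) → out
#3 (-5,-13): internal coord -5 + (-13)·τ' = -1.931116; -1.931116 ∉ [-1.8, -0.2) → out
#4 (-7,-23): internal coord -7 + (-23)·τ' = -1.570437; -1.570437 ∈ [-1.8, -0.2) → IN Λ
#5 (20,-3): internal coord 20 + (-3)·τ' = +20.708204; +20.708204 ∉ [-1.8, -0.2) → out
#6 (1,10): internal coord 1 + (10)·τ' = -1.360680; -1.360680 ∈ [-1.8, -0.2) → IN Λ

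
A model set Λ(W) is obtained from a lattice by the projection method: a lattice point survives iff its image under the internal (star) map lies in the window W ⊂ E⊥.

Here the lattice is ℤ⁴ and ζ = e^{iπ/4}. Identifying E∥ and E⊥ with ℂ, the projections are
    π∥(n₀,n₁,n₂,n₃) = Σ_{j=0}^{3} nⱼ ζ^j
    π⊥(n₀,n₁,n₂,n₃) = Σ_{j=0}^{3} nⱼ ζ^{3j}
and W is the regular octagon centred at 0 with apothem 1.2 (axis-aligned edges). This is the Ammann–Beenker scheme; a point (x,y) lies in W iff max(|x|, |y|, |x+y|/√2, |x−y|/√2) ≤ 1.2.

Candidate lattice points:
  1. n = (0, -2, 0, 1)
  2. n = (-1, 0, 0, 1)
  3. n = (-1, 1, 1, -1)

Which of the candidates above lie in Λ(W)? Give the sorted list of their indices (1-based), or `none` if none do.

With ζ = e^{iπ/4} the internal vectors are ζ^0,ζ^3,ζ^6,ζ^9.
candidate 1: n = (0, -2, 0, 1) → π⊥ ≈ (+2.1213, -0.7071); max(|x|,|y|,|x±y|/√2) = 2.1213 > 1.2 ⇒ ∉ W
candidate 2: n = (-1, 0, 0, 1) → π⊥ ≈ (-0.2929, +0.7071); max(|x|,|y|,|x±y|/√2) = 0.7071 ≤ 1.2 ⇒ ∈ W
candidate 3: n = (-1, 1, 1, -1) → π⊥ ≈ (-2.4142, -1.0000); max(|x|,|y|,|x±y|/√2) = 2.4142 > 1.2 ⇒ ∉ W

2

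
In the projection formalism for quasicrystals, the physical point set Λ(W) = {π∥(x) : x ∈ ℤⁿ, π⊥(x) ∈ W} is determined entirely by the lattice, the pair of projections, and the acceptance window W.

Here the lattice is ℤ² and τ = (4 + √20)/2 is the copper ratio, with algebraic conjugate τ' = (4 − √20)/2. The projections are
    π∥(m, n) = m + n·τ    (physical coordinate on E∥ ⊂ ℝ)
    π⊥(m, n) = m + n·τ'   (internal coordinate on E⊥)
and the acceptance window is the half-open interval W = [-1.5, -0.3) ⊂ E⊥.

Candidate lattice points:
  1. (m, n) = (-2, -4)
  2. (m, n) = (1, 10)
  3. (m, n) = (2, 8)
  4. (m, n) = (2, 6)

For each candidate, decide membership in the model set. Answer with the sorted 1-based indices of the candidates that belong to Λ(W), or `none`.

Numerically τ ≈ 4.236068 and τ' = −1/τ ≈ -0.236068.
candidate 1: (m,n)=(-2,-4) → π∥ = -2-4·τ ≈ -18.944272, π⊥ = -2-4·τ' ≈ -1.055728 ∈ [-1.5, -0.3) ⇒ IN Λ
candidate 2: (m,n)=(1,10) → π∥ = 1+10·τ ≈ 43.360680, π⊥ = 1+10·τ' ≈ -1.360680 ∈ [-1.5, -0.3) ⇒ IN Λ
candidate 3: (m,n)=(2,8) → π∥ = 2+8·τ ≈ 35.888544, π⊥ = 2+8·τ' ≈ 0.111456 ∉ [-1.5, -0.3) ⇒ out
candidate 4: (m,n)=(2,6) → π∥ = 2+6·τ ≈ 27.416408, π⊥ = 2+6·τ' ≈ 0.583592 ∉ [-1.5, -0.3) ⇒ out

1, 2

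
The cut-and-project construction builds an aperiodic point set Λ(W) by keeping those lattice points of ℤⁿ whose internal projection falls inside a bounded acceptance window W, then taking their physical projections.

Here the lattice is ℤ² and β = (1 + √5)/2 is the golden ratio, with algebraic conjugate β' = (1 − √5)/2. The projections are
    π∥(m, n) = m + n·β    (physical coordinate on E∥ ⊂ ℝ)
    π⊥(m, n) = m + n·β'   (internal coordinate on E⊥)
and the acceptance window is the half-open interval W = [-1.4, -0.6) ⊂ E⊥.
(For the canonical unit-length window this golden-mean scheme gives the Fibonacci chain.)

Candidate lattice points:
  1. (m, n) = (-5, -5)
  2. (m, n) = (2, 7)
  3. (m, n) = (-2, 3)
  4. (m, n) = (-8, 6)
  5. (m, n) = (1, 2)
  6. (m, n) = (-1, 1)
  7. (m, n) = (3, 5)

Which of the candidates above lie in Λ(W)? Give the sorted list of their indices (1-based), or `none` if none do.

none

Numerically β ≈ 1.6180 and β' = −1/β ≈ -0.6180.
candidate 1: (m,n)=(-5,-5) → π∥ = -5-5·β ≈ -13.0902, π⊥ = -5-5·β' ≈ -1.9098 ∉ [-1.4, -0.6) ⇒ out
candidate 2: (m,n)=(2,7) → π∥ = 2+7·β ≈ 13.3262, π⊥ = 2+7·β' ≈ -2.3262 ∉ [-1.4, -0.6) ⇒ out
candidate 3: (m,n)=(-2,3) → π∥ = -2+3·β ≈ 2.8541, π⊥ = -2+3·β' ≈ -3.8541 ∉ [-1.4, -0.6) ⇒ out
candidate 4: (m,n)=(-8,6) → π∥ = -8+6·β ≈ 1.7082, π⊥ = -8+6·β' ≈ -11.7082 ∉ [-1.4, -0.6) ⇒ out
candidate 5: (m,n)=(1,2) → π∥ = 1+2·β ≈ 4.2361, π⊥ = 1+2·β' ≈ -0.2361 ∉ [-1.4, -0.6) ⇒ out
candidate 6: (m,n)=(-1,1) → π∥ = -1+1·β ≈ 0.6180, π⊥ = -1+1·β' ≈ -1.6180 ∉ [-1.4, -0.6) ⇒ out
candidate 7: (m,n)=(3,5) → π∥ = 3+5·β ≈ 11.0902, π⊥ = 3+5·β' ≈ -0.0902 ∉ [-1.4, -0.6) ⇒ out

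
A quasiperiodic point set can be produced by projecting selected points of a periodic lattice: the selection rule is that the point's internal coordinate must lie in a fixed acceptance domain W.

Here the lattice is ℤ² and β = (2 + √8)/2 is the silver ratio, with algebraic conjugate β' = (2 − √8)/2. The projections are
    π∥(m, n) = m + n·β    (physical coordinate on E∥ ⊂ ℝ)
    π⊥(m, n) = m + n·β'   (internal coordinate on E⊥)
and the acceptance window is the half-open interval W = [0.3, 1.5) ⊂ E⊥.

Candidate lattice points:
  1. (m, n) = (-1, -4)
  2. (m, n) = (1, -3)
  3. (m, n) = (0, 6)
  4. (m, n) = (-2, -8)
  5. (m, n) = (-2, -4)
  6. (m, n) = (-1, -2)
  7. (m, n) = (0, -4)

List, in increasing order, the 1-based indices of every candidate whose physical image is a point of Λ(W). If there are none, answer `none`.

Numerically β ≈ 2.4142 and β' = −1/β ≈ -0.4142.
candidate 1: (m,n)=(-1,-4) → π∥ = -1-4·β ≈ -10.6569, π⊥ = -1-4·β' ≈ 0.6569 ∈ [0.3, 1.5) ⇒ IN Λ
candidate 2: (m,n)=(1,-3) → π∥ = 1-3·β ≈ -6.2426, π⊥ = 1-3·β' ≈ 2.2426 ∉ [0.3, 1.5) ⇒ out
candidate 3: (m,n)=(0,6) → π∥ = 0+6·β ≈ 14.4853, π⊥ = 0+6·β' ≈ -2.4853 ∉ [0.3, 1.5) ⇒ out
candidate 4: (m,n)=(-2,-8) → π∥ = -2-8·β ≈ -21.3137, π⊥ = -2-8·β' ≈ 1.3137 ∈ [0.3, 1.5) ⇒ IN Λ
candidate 5: (m,n)=(-2,-4) → π∥ = -2-4·β ≈ -11.6569, π⊥ = -2-4·β' ≈ -0.3431 ∉ [0.3, 1.5) ⇒ out
candidate 6: (m,n)=(-1,-2) → π∥ = -1-2·β ≈ -5.8284, π⊥ = -1-2·β' ≈ -0.1716 ∉ [0.3, 1.5) ⇒ out
candidate 7: (m,n)=(0,-4) → π∥ = 0-4·β ≈ -9.6569, π⊥ = 0-4·β' ≈ 1.6569 ∉ [0.3, 1.5) ⇒ out

1, 4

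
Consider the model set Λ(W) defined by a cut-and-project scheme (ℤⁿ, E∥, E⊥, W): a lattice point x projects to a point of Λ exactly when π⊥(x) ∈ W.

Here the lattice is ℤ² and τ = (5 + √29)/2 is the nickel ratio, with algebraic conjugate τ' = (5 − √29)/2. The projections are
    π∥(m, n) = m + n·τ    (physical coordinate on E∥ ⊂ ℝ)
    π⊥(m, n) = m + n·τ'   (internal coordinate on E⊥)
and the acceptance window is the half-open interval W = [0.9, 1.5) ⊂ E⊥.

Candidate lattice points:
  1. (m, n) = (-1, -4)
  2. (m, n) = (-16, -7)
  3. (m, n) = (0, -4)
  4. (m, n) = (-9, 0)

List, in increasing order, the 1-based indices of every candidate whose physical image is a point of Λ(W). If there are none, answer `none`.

none

Compute τ' = (5−√29)/2 = -0.192582, so π⊥(m,n) = m -0.192582·n.
candidate 1: (m,n)=(-1,-4) → π∥ = -1-4·τ ≈ -21.770330, π⊥ = -1-4·τ' ≈ -0.229670 ∉ [0.9, 1.5) ⇒ out
candidate 2: (m,n)=(-16,-7) → π∥ = -16-7·τ ≈ -52.348077, π⊥ = -16-7·τ' ≈ -14.651923 ∉ [0.9, 1.5) ⇒ out
candidate 3: (m,n)=(0,-4) → π∥ = 0-4·τ ≈ -20.770330, π⊥ = 0-4·τ' ≈ 0.770330 ∉ [0.9, 1.5) ⇒ out
candidate 4: (m,n)=(-9,0) → π∥ = -9+0·τ ≈ -9.000000, π⊥ = -9+0·τ' ≈ -9.000000 ∉ [0.9, 1.5) ⇒ out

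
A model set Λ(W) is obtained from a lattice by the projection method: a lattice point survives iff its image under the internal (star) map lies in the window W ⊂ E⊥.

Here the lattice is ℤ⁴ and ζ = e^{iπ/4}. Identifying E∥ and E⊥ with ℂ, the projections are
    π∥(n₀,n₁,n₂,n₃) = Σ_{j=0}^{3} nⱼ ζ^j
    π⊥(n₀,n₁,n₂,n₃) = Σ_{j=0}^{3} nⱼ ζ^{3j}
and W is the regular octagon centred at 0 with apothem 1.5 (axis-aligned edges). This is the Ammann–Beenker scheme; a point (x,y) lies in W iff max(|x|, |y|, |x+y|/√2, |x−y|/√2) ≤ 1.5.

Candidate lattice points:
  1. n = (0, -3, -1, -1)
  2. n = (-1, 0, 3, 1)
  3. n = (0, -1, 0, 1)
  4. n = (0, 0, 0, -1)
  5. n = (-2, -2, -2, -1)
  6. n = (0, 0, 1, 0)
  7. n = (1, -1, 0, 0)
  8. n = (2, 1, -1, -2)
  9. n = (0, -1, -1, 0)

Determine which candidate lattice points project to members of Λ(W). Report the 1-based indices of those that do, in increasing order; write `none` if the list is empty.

Internal map: ζ^{3j} for j=0..3 gives (1,0), (−√2/2,√2/2), (0,−1), (√2/2,√2/2).
candidate 1: n = (0, -3, -1, -1) → π⊥ ≈ (+1.41421, -1.82843); max(|x|,|y|,|x±y|/√2) = 2.29289 > 1.5 ⇒ ∉ W
candidate 2: n = (-1, 0, 3, 1) → π⊥ ≈ (-0.29289, -2.29289); max(|x|,|y|,|x±y|/√2) = 2.29289 > 1.5 ⇒ ∉ W
candidate 3: n = (0, -1, 0, 1) → π⊥ ≈ (+1.41421, +0.00000); max(|x|,|y|,|x±y|/√2) = 1.41421 ≤ 1.5 ⇒ ∈ W
candidate 4: n = (0, 0, 0, -1) → π⊥ ≈ (-0.70711, -0.70711); max(|x|,|y|,|x±y|/√2) = 1.00000 ≤ 1.5 ⇒ ∈ W
candidate 5: n = (-2, -2, -2, -1) → π⊥ ≈ (-1.29289, -0.12132); max(|x|,|y|,|x±y|/√2) = 1.29289 ≤ 1.5 ⇒ ∈ W
candidate 6: n = (0, 0, 1, 0) → π⊥ ≈ (+0.00000, -1.00000); max(|x|,|y|,|x±y|/√2) = 1.00000 ≤ 1.5 ⇒ ∈ W
candidate 7: n = (1, -1, 0, 0) → π⊥ ≈ (+1.70711, -0.70711); max(|x|,|y|,|x±y|/√2) = 1.70711 > 1.5 ⇒ ∉ W
candidate 8: n = (2, 1, -1, -2) → π⊥ ≈ (-0.12132, +0.29289); max(|x|,|y|,|x±y|/√2) = 0.29289 ≤ 1.5 ⇒ ∈ W
candidate 9: n = (0, -1, -1, 0) → π⊥ ≈ (+0.70711, +0.29289); max(|x|,|y|,|x±y|/√2) = 0.70711 ≤ 1.5 ⇒ ∈ W

3, 4, 5, 6, 8, 9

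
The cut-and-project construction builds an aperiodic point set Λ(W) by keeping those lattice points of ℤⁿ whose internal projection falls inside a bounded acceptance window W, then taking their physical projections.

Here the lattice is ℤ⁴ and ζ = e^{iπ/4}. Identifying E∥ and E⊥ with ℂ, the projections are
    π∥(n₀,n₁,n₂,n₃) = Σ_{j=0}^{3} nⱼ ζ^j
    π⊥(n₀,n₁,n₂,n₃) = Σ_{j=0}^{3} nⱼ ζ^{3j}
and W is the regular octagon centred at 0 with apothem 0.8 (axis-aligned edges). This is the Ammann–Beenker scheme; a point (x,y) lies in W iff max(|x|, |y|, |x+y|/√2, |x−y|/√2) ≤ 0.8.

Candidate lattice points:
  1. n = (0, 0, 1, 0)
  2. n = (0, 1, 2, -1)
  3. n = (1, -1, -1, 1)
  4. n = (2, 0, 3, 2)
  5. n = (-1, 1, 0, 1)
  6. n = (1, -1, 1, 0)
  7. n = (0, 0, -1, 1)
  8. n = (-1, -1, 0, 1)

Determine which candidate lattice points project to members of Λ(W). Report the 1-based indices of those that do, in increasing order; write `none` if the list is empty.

π⊥(n) = n₀ + n₁ζ³ + n₂ζ⁶ + n₃ζ⁹ where ζ = e^{iπ/4}.
#1 (0, 0, 1, 0): internal (0.000000, -1.000000); octagon support 1.000000 vs apothem 0.8 → ∉ W
#2 (0, 1, 2, -1): internal (-1.414214, -2.000000); octagon support 2.414214 vs apothem 0.8 → ∉ W
#3 (1, -1, -1, 1): internal (2.414214, 1.000000); octagon support 2.414214 vs apothem 0.8 → ∉ W
#4 (2, 0, 3, 2): internal (3.414214, -1.585786); octagon support 3.535534 vs apothem 0.8 → ∉ W
#5 (-1, 1, 0, 1): internal (-1.000000, 1.414214); octagon support 1.707107 vs apothem 0.8 → ∉ W
#6 (1, -1, 1, 0): internal (1.707107, -1.707107); octagon support 2.414214 vs apothem 0.8 → ∉ W
#7 (0, 0, -1, 1): internal (0.707107, 1.707107); octagon support 1.707107 vs apothem 0.8 → ∉ W
#8 (-1, -1, 0, 1): internal (0.414214, 0.000000); octagon support 0.414214 vs apothem 0.8 → ∈ W

8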